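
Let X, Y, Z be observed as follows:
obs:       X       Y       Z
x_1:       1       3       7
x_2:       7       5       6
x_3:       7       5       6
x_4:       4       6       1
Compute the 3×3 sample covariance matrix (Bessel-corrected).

Step 1 — column means:
  mean(X) = (1 + 7 + 7 + 4) / 4 = 19/4 = 4.75
  mean(Y) = (3 + 5 + 5 + 6) / 4 = 19/4 = 4.75
  mean(Z) = (7 + 6 + 6 + 1) / 4 = 20/4 = 5

Step 2 — sample covariance S[i,j] = (1/(n-1)) · Σ_k (x_{k,i} - mean_i) · (x_{k,j} - mean_j), with n-1 = 3.
  S[X,X] = ((-3.75)·(-3.75) + (2.25)·(2.25) + (2.25)·(2.25) + (-0.75)·(-0.75)) / 3 = 24.75/3 = 8.25
  S[X,Y] = ((-3.75)·(-1.75) + (2.25)·(0.25) + (2.25)·(0.25) + (-0.75)·(1.25)) / 3 = 6.75/3 = 2.25
  S[X,Z] = ((-3.75)·(2) + (2.25)·(1) + (2.25)·(1) + (-0.75)·(-4)) / 3 = 0/3 = 0
  S[Y,Y] = ((-1.75)·(-1.75) + (0.25)·(0.25) + (0.25)·(0.25) + (1.25)·(1.25)) / 3 = 4.75/3 = 1.5833
  S[Y,Z] = ((-1.75)·(2) + (0.25)·(1) + (0.25)·(1) + (1.25)·(-4)) / 3 = -8/3 = -2.6667
  S[Z,Z] = ((2)·(2) + (1)·(1) + (1)·(1) + (-4)·(-4)) / 3 = 22/3 = 7.3333

S is symmetric (S[j,i] = S[i,j]). Assembling:

S = [[8.25, 2.25, 0],
 [2.25, 1.5833, -2.6667],
 [0, -2.6667, 7.3333]]


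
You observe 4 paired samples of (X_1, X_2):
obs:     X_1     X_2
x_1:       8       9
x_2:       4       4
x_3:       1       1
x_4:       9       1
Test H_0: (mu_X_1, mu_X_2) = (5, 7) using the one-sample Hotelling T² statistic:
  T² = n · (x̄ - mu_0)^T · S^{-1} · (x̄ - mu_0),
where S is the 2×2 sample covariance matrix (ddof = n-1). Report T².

Step 1 — sample mean vector:
  mean(X_1) = (8 + 4 + 1 + 9) / 4 = 22/4 = 5.5
  mean(X_2) = (9 + 4 + 1 + 1) / 4 = 15/4 = 3.75
  x̄ = (5.5, 3.75),  deviation x̄ - mu_0 = (5.5, 3.75) - (5, 7) = (0.5, -3.25).

Step 2 — sample covariance matrix, S[i,j] = (1/(n-1)) · Σ_k (x_{k,i} - mean_i) · (x_{k,j} - mean_j), divisor n-1 = 3:
  S[X_1,X_1] = ((2.5)·(2.5) + (-1.5)·(-1.5) + (-4.5)·(-4.5) + (3.5)·(3.5)) / 3 = 41/3 = 13.6667
  S[X_1,X_2] = ((2.5)·(5.25) + (-1.5)·(0.25) + (-4.5)·(-2.75) + (3.5)·(-2.75)) / 3 = 15.5/3 = 5.1667
  S[X_2,X_2] = ((5.25)·(5.25) + (0.25)·(0.25) + (-2.75)·(-2.75) + (-2.75)·(-2.75)) / 3 = 42.75/3 = 14.25
  S = [[13.6667, 5.1667],
 [5.1667, 14.25]].

Step 3 — invert S. det(S) = 13.6667·14.25 - (5.1667)² = 168.0556.
  S^{-1} = (1/det) · [[d, -b], [-b, a]] = [[0.0848, -0.0307],
 [-0.0307, 0.0813]].

Step 4 — quadratic form (x̄ - mu_0)^T · S^{-1} · (x̄ - mu_0):
  S^{-1} · (x̄ - mu_0) = (0.1423, -0.2797),
  (x̄ - mu_0)^T · [...] = (0.5)·(0.1423) + (-3.25)·(-0.2797) = 0.9801.

Step 5 — scale by n: T² = 4 · 0.9801 = 3.9203.

T² ≈ 3.9203


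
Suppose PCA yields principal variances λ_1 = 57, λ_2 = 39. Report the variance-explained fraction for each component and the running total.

Step 1 — total variance = trace(Sigma) = Σ λ_i = 57 + 39 = 96.

Step 2 — fraction explained by component i = λ_i / Σ λ:
  PC1: 57/96 = 0.5938
  PC2: 39/96 = 0.4062

Step 3 — cumulative fraction after k components = (λ_1 + ... + λ_k) / Σ λ:
  k = 1: 57/96 = 0.5938
  k = 2: (57 + 39)/96 = 96/96 = 1

Summary (fraction, with percent):

explained: PC1 0.5938 (59.38%), PC2 0.4062 (40.62%);  cumulative: 0.5938, 1


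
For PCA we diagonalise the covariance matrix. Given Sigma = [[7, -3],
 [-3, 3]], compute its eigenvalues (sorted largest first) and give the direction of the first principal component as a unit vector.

Step 1 — characteristic polynomial of 2×2 Sigma:
  det(Sigma - λI) = λ² - trace · λ + det = 0.
  trace = 7 + 3 = 10, det = 7·3 - (-3)² = 12.
Step 2 — discriminant:
  Δ = trace² - 4·det = 100 - 48 = 52.
Step 3 — eigenvalues:
  λ = (trace ± √Δ)/2 = (10 ± 7.2111)/2,
  λ_1 = 8.6056,  λ_2 = 1.3944.

Step 4 — unit eigenvector for λ_1: solve (Sigma - λ_1 I)v = 0. First row:
  (7 - 8.6056)·v_x + (-3)·v_y = 0, i.e. (-1.6056)·v_x + (-3)·v_y = 0,
  so v ∝ (b, λ_1 - a) = (-3, 1.6056); multiply by -1 so the first entry is positive: u = (3, -1.6056).
  ||u|| = √((3)² + (-1.6056)²) = √(11.5778) ≈ 3.4026,
  v_1 = u/||u|| ≈ (0.8817, -0.4719) (||v_1|| = 1).

λ_1 = 8.6056,  λ_2 = 1.3944;  v_1 ≈ (0.8817, -0.4719)


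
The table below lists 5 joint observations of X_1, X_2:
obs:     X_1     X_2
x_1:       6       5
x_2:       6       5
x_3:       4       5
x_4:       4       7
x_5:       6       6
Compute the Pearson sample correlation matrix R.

Step 1 — column means:
  mean(X_1) = (6 + 6 + 4 + 4 + 6) / 5 = 26/5 = 5.2
  mean(X_2) = (5 + 5 + 5 + 7 + 6) / 5 = 28/5 = 5.6

Step 2 — sample variances and covariances s[i,j] = (1/(n-1)) · Σ_k (x_{k,i} - mean_i) · (x_{k,j} - mean_j), with n-1 = 4:
  s[X_1,X_1] = ((0.8)·(0.8) + (0.8)·(0.8) + (-1.2)·(-1.2) + (-1.2)·(-1.2) + (0.8)·(0.8)) / 4 = 4.8/4 = 1.2
  s[X_1,X_2] = ((0.8)·(-0.6) + (0.8)·(-0.6) + (-1.2)·(-0.6) + (-1.2)·(1.4) + (0.8)·(0.4)) / 4 = -1.6/4 = -0.4
  s[X_2,X_2] = ((-0.6)·(-0.6) + (-0.6)·(-0.6) + (-0.6)·(-0.6) + (1.4)·(1.4) + (0.4)·(0.4)) / 4 = 3.2/4 = 0.8
  Sample standard deviations s_i = √(s[i,i]):
  s(X_1) = √(1.2) = 1.0954
  s(X_2) = √(0.8) = 0.8944

Step 3 — r_{ij} = s_{ij} / (s_i · s_j):
  r[X_1,X_1] = 1 (diagonal).
  r[X_1,X_2] = -0.4 / (1.0954 · 0.8944) = -0.4 / 0.9798 = -0.4082
  r[X_2,X_2] = 1 (diagonal).

R is symmetric with unit diagonal. Assembling:

R = [[1, -0.4082],
 [-0.4082, 1]]


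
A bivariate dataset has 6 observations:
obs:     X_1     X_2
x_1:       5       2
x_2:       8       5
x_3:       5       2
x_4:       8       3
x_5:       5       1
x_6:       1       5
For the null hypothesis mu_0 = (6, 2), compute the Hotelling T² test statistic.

Step 1 — sample mean vector:
  mean(X_1) = (5 + 8 + 5 + 8 + 5 + 1) / 6 = 32/6 = 5.3333
  mean(X_2) = (2 + 5 + 2 + 3 + 1 + 5) / 6 = 18/6 = 3
  x̄ = (5.3333, 3),  deviation x̄ - mu_0 = (5.3333, 3) - (6, 2) = (-0.6667, 1).

Step 2 — sample covariance matrix, S[i,j] = (1/(n-1)) · Σ_k (x_{k,i} - mean_i) · (x_{k,j} - mean_j), divisor n-1 = 5:
  S[X_1,X_1] = ((-0.3333)·(-0.3333) + (2.6667)·(2.6667) + (-0.3333)·(-0.3333) + (2.6667)·(2.6667) + (-0.3333)·(-0.3333) + (-4.3333)·(-4.3333)) / 5 = 33.3333/5 = 6.6667
  S[X_1,X_2] = ((-0.3333)·(-1) + (2.6667)·(2) + (-0.3333)·(-1) + (2.6667)·(0) + (-0.3333)·(-2) + (-4.3333)·(2)) / 5 = -2/5 = -0.4
  S[X_2,X_2] = ((-1)·(-1) + (2)·(2) + (-1)·(-1) + (0)·(0) + (-2)·(-2) + (2)·(2)) / 5 = 14/5 = 2.8
  S = [[6.6667, -0.4],
 [-0.4, 2.8]].

Step 3 — invert S. det(S) = 6.6667·2.8 - (-0.4)² = 18.5067.
  S^{-1} = (1/det) · [[d, -b], [-b, a]] = [[0.1513, 0.0216],
 [0.0216, 0.3602]].

Step 4 — quadratic form (x̄ - mu_0)^T · S^{-1} · (x̄ - mu_0):
  S^{-1} · (x̄ - mu_0) = (-0.0793, 0.3458),
  (x̄ - mu_0)^T · [...] = (-0.6667)·(-0.0793) + (1)·(0.3458) = 0.3987.

Step 5 — scale by n: T² = 6 · 0.3987 = 2.3919.

T² ≈ 2.3919


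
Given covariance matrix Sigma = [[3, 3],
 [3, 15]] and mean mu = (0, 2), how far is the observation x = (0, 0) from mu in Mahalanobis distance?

Step 1 — centre the observation: (x - mu) = (0, -2).

Step 2 — invert Sigma. det(Sigma) = 3·15 - (3)² = 36.
  Sigma^{-1} = (1/det) · [[d, -b], [-b, a]] = [[0.4167, -0.0833],
 [-0.0833, 0.0833]].

Step 3 — form the quadratic (x - mu)^T · Sigma^{-1} · (x - mu):
  Sigma^{-1} · (x - mu) = (0.1667, -0.1667).
  (x - mu)^T · [Sigma^{-1} · (x - mu)] = (0)·(0.1667) + (-2)·(-0.1667) = 0.3333.

Step 4 — take square root: d = √(0.3333) ≈ 0.5774.

d(x, mu) = √(0.3333) ≈ 0.5774


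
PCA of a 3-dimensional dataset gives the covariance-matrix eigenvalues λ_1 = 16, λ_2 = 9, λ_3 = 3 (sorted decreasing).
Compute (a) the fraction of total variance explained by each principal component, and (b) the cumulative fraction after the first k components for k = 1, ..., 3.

Step 1 — total variance = trace(Sigma) = Σ λ_i = 16 + 9 + 3 = 28.

Step 2 — fraction explained by component i = λ_i / Σ λ:
  PC1: 16/28 = 0.5714
  PC2: 9/28 = 0.3214
  PC3: 3/28 = 0.1071

Step 3 — cumulative fraction after k components = (λ_1 + ... + λ_k) / Σ λ:
  k = 1: 16/28 = 0.5714
  k = 2: (16 + 9)/28 = 25/28 = 0.8929
  k = 3: (16 + 9 + 3)/28 = 28/28 = 1

Summary (fraction, with percent):

explained: PC1 0.5714 (57.14%), PC2 0.3214 (32.14%), PC3 0.1071 (10.71%);  cumulative: 0.5714, 0.8929, 1


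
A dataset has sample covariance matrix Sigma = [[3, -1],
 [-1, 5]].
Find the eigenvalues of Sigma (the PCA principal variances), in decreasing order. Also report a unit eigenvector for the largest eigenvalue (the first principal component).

Step 1 — characteristic polynomial of 2×2 Sigma:
  det(Sigma - λI) = λ² - trace · λ + det = 0.
  trace = 3 + 5 = 8, det = 3·5 - (-1)² = 14.
Step 2 — discriminant:
  Δ = trace² - 4·det = 64 - 56 = 8.
Step 3 — eigenvalues:
  λ = (trace ± √Δ)/2 = (8 ± 2.8284)/2,
  λ_1 = 5.4142,  λ_2 = 2.5858.

Step 4 — unit eigenvector for λ_1: solve (Sigma - λ_1 I)v = 0. First row:
  (3 - 5.4142)·v_x + (-1)·v_y = 0, i.e. (-2.4142)·v_x + (-1)·v_y = 0,
  so v ∝ (b, λ_1 - a) = (-1, 2.4142); multiply by -1 so the first entry is positive: u = (1, -2.4142).
  ||u|| = √((1)² + (-2.4142)²) = √(6.8284) ≈ 2.6131,
  v_1 = u/||u|| ≈ (0.3827, -0.9239) (||v_1|| = 1).

λ_1 = 5.4142,  λ_2 = 2.5858;  v_1 ≈ (0.3827, -0.9239)


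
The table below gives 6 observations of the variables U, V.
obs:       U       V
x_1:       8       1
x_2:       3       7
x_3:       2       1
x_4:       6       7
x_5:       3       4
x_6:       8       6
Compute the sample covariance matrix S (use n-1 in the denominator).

Step 1 — column means:
  mean(U) = (8 + 3 + 2 + 6 + 3 + 8) / 6 = 30/6 = 5
  mean(V) = (1 + 7 + 1 + 7 + 4 + 6) / 6 = 26/6 = 4.3333

Step 2 — sample covariance S[i,j] = (1/(n-1)) · Σ_k (x_{k,i} - mean_i) · (x_{k,j} - mean_j), with n-1 = 5.
  S[U,U] = ((3)·(3) + (-2)·(-2) + (-3)·(-3) + (1)·(1) + (-2)·(-2) + (3)·(3)) / 5 = 36/5 = 7.2
  S[U,V] = ((3)·(-3.3333) + (-2)·(2.6667) + (-3)·(-3.3333) + (1)·(2.6667) + (-2)·(-0.3333) + (3)·(1.6667)) / 5 = 3/5 = 0.6
  S[V,V] = ((-3.3333)·(-3.3333) + (2.6667)·(2.6667) + (-3.3333)·(-3.3333) + (2.6667)·(2.6667) + (-0.3333)·(-0.3333) + (1.6667)·(1.6667)) / 5 = 39.3333/5 = 7.8667

S is symmetric (S[j,i] = S[i,j]). Assembling:

S = [[7.2, 0.6],
 [0.6, 7.8667]]


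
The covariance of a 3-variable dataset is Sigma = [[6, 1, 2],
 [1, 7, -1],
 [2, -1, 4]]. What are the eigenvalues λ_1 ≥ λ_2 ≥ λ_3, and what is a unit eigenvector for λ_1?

Step 1 — characteristic polynomial p(λ) = det(λI - Sigma) = λ³ - tr·λ² + c_1·λ - det, where tr = trace, c_1 = sum of the principal 2×2 minors, det = det(Sigma):
  tr = 6 + 7 + 4 = 17,
  c_1 = (6·7 - (1)²) + (6·4 - (2)²) + (7·4 - (-1)²) = 41 + 20 + 27 = 88,
  det = 6·(7·4 - (-1)²) - (1)·((1)·4 - (-1)·(2)) + (2)·((1)·(-1) - 7·(2)) = 6·(27) - (1)·(6) + (2)·(-15) = 126.
  So p(λ) = λ³ - 17λ² + 88λ - 126.
Step 2 — look for an integer root (rational root theorem: any rational root is an integer divisor of 126). Testing λ = 7:
  p(7) = 343 - 833 + 616 - 126 = 0  ✓
  Dividing out (λ - 7): p(λ) = (λ - 7)(λ² - 10λ + 18).
Step 3 — remaining eigenvalues from the quadratic λ² - 10λ + 18 = 0:
  Δ = 10² - 4·18 = 100 - 72 = 28,  λ = (10 ± √28)/2 = (10 ± 5.2915)/2 ≈ 7.6458 or 2.3542.
  Sorted: λ_1 = 7.6458,  λ_2 = 7,  λ_3 = 2.3542  (check: sum = 17 = tr ✓).

Step 4 — unit eigenvector for λ_1 ≈ 7.6458: v spans the null space of (Sigma - λ_1 I), whose rows are
  r_1 = (-1.6458, 1, 2),  r_2 = (1, -0.6458, -1),  r_3 = (2, -1, -3.6458).
  v is orthogonal to every row, so take v ∝ r_1 × r_2 = ((1)·(-1) - (2)·(-0.6458), (2)·(1) - (-1.6458)·(-1), (-1.6458)·(-0.6458) - (1)·(1)) ≈ (0.2915, 0.3542, 0.0627).
  Let u = (0.2915, 0.3542, 0.0627).
  ||u|| = √((0.2915)² + (0.3542)² + (0.0627)²) = √(0.2144) ≈ 0.463,  v_1 = u/||u|| ≈ (0.6295, 0.7651, 0.1355) (||v_1|| = 1).

λ_1 = 7.6458,  λ_2 = 7,  λ_3 = 2.3542;  v_1 ≈ (0.6295, 0.7651, 0.1355)


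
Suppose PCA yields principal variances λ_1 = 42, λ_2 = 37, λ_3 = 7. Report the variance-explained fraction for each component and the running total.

Step 1 — total variance = trace(Sigma) = Σ λ_i = 42 + 37 + 7 = 86.

Step 2 — fraction explained by component i = λ_i / Σ λ:
  PC1: 42/86 = 0.4884
  PC2: 37/86 = 0.4302
  PC3: 7/86 = 0.0814

Step 3 — cumulative fraction after k components = (λ_1 + ... + λ_k) / Σ λ:
  k = 1: 42/86 = 0.4884
  k = 2: (42 + 37)/86 = 79/86 = 0.9186
  k = 3: (42 + 37 + 7)/86 = 86/86 = 1

Summary (fraction, with percent):

explained: PC1 0.4884 (48.84%), PC2 0.4302 (43.02%), PC3 0.0814 (8.14%);  cumulative: 0.4884, 0.9186, 1


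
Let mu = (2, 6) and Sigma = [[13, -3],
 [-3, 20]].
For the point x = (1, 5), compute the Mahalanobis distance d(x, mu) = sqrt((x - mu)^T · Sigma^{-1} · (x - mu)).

Step 1 — centre the observation: (x - mu) = (-1, -1).

Step 2 — invert Sigma. det(Sigma) = 13·20 - (-3)² = 251.
  Sigma^{-1} = (1/det) · [[d, -b], [-b, a]] = [[0.0797, 0.012],
 [0.012, 0.0518]].

Step 3 — form the quadratic (x - mu)^T · Sigma^{-1} · (x - mu):
  Sigma^{-1} · (x - mu) = (-0.0916, -0.0637).
  (x - mu)^T · [Sigma^{-1} · (x - mu)] = (-1)·(-0.0916) + (-1)·(-0.0637) = 0.1554.

Step 4 — take square root: d = √(0.1554) ≈ 0.3942.

d(x, mu) = √(0.1554) ≈ 0.3942


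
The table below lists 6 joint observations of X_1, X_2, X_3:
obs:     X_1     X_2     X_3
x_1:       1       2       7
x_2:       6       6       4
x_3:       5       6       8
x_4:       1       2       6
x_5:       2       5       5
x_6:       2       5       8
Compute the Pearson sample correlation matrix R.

Step 1 — column means:
  mean(X_1) = (1 + 6 + 5 + 1 + 2 + 2) / 6 = 17/6 = 2.8333
  mean(X_2) = (2 + 6 + 6 + 2 + 5 + 5) / 6 = 26/6 = 4.3333
  mean(X_3) = (7 + 4 + 8 + 6 + 5 + 8) / 6 = 38/6 = 6.3333

Step 2 — sample variances and covariances s[i,j] = (1/(n-1)) · Σ_k (x_{k,i} - mean_i) · (x_{k,j} - mean_j), with n-1 = 5:
  s[X_1,X_1] = ((-1.8333)·(-1.8333) + (3.1667)·(3.1667) + (2.1667)·(2.1667) + (-1.8333)·(-1.8333) + (-0.8333)·(-0.8333) + (-0.8333)·(-0.8333)) / 5 = 22.8333/5 = 4.5667
  s[X_1,X_2] = ((-1.8333)·(-2.3333) + (3.1667)·(1.6667) + (2.1667)·(1.6667) + (-1.8333)·(-2.3333) + (-0.8333)·(0.6667) + (-0.8333)·(0.6667)) / 5 = 16.3333/5 = 3.2667
  s[X_1,X_3] = ((-1.8333)·(0.6667) + (3.1667)·(-2.3333) + (2.1667)·(1.6667) + (-1.8333)·(-0.3333) + (-0.8333)·(-1.3333) + (-0.8333)·(1.6667)) / 5 = -4.6667/5 = -0.9333
  s[X_2,X_2] = ((-2.3333)·(-2.3333) + (1.6667)·(1.6667) + (1.6667)·(1.6667) + (-2.3333)·(-2.3333) + (0.6667)·(0.6667) + (0.6667)·(0.6667)) / 5 = 17.3333/5 = 3.4667
  s[X_2,X_3] = ((-2.3333)·(0.6667) + (1.6667)·(-2.3333) + (1.6667)·(1.6667) + (-2.3333)·(-0.3333) + (0.6667)·(-1.3333) + (0.6667)·(1.6667)) / 5 = -1.6667/5 = -0.3333
  s[X_3,X_3] = ((0.6667)·(0.6667) + (-2.3333)·(-2.3333) + (1.6667)·(1.6667) + (-0.3333)·(-0.3333) + (-1.3333)·(-1.3333) + (1.6667)·(1.6667)) / 5 = 13.3333/5 = 2.6667
  Sample standard deviations s_i = √(s[i,i]):
  s(X_1) = √(4.5667) = 2.137
  s(X_2) = √(3.4667) = 1.8619
  s(X_3) = √(2.6667) = 1.633

Step 3 — r_{ij} = s_{ij} / (s_i · s_j):
  r[X_1,X_1] = 1 (diagonal).
  r[X_1,X_2] = 3.2667 / (2.137 · 1.8619) = 3.2667 / 3.9788 = 0.821
  r[X_1,X_3] = -0.9333 / (2.137 · 1.633) = -0.9333 / 3.4897 = -0.2675
  r[X_2,X_2] = 1 (diagonal).
  r[X_2,X_3] = -0.3333 / (1.8619 · 1.633) = -0.3333 / 3.0405 = -0.1096
  r[X_3,X_3] = 1 (diagonal).

R is symmetric with unit diagonal. Assembling:

R = [[1, 0.821, -0.2675],
 [0.821, 1, -0.1096],
 [-0.2675, -0.1096, 1]]


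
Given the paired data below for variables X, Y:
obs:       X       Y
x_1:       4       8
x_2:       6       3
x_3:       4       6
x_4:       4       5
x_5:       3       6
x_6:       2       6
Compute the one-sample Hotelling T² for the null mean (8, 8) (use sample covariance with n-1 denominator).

Step 1 — sample mean vector:
  mean(X) = (4 + 6 + 4 + 4 + 3 + 2) / 6 = 23/6 = 3.8333
  mean(Y) = (8 + 3 + 6 + 5 + 6 + 6) / 6 = 34/6 = 5.6667
  x̄ = (3.8333, 5.6667),  deviation x̄ - mu_0 = (3.8333, 5.6667) - (8, 8) = (-4.1667, -2.3333).

Step 2 — sample covariance matrix, S[i,j] = (1/(n-1)) · Σ_k (x_{k,i} - mean_i) · (x_{k,j} - mean_j), divisor n-1 = 5:
  S[X,X] = ((0.1667)·(0.1667) + (2.1667)·(2.1667) + (0.1667)·(0.1667) + (0.1667)·(0.1667) + (-0.8333)·(-0.8333) + (-1.8333)·(-1.8333)) / 5 = 8.8333/5 = 1.7667
  S[X,Y] = ((0.1667)·(2.3333) + (2.1667)·(-2.6667) + (0.1667)·(0.3333) + (0.1667)·(-0.6667) + (-0.8333)·(0.3333) + (-1.8333)·(0.3333)) / 5 = -6.3333/5 = -1.2667
  S[Y,Y] = ((2.3333)·(2.3333) + (-2.6667)·(-2.6667) + (0.3333)·(0.3333) + (-0.6667)·(-0.6667) + (0.3333)·(0.3333) + (0.3333)·(0.3333)) / 5 = 13.3333/5 = 2.6667
  S = [[1.7667, -1.2667],
 [-1.2667, 2.6667]].

Step 3 — invert S. det(S) = 1.7667·2.6667 - (-1.2667)² = 3.1067.
  S^{-1} = (1/det) · [[d, -b], [-b, a]] = [[0.8584, 0.4077],
 [0.4077, 0.5687]].

Step 4 — quadratic form (x̄ - mu_0)^T · S^{-1} · (x̄ - mu_0):
  S^{-1} · (x̄ - mu_0) = (-4.5279, -3.0258),
  (x̄ - mu_0)^T · [...] = (-4.1667)·(-4.5279) + (-2.3333)·(-3.0258) = 25.9263.

Step 5 — scale by n: T² = 6 · 25.9263 = 155.5579.

T² ≈ 155.5579


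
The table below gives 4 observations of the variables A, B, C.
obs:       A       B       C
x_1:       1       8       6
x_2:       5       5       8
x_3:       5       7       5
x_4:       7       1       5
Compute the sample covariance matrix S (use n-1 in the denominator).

Step 1 — column means:
  mean(A) = (1 + 5 + 5 + 7) / 4 = 18/4 = 4.5
  mean(B) = (8 + 5 + 7 + 1) / 4 = 21/4 = 5.25
  mean(C) = (6 + 8 + 5 + 5) / 4 = 24/4 = 6

Step 2 — sample covariance S[i,j] = (1/(n-1)) · Σ_k (x_{k,i} - mean_i) · (x_{k,j} - mean_j), with n-1 = 3.
  S[A,A] = ((-3.5)·(-3.5) + (0.5)·(0.5) + (0.5)·(0.5) + (2.5)·(2.5)) / 3 = 19/3 = 6.3333
  S[A,B] = ((-3.5)·(2.75) + (0.5)·(-0.25) + (0.5)·(1.75) + (2.5)·(-4.25)) / 3 = -19.5/3 = -6.5
  S[A,C] = ((-3.5)·(0) + (0.5)·(2) + (0.5)·(-1) + (2.5)·(-1)) / 3 = -2/3 = -0.6667
  S[B,B] = ((2.75)·(2.75) + (-0.25)·(-0.25) + (1.75)·(1.75) + (-4.25)·(-4.25)) / 3 = 28.75/3 = 9.5833
  S[B,C] = ((2.75)·(0) + (-0.25)·(2) + (1.75)·(-1) + (-4.25)·(-1)) / 3 = 2/3 = 0.6667
  S[C,C] = ((0)·(0) + (2)·(2) + (-1)·(-1) + (-1)·(-1)) / 3 = 6/3 = 2

S is symmetric (S[j,i] = S[i,j]). Assembling:

S = [[6.3333, -6.5, -0.6667],
 [-6.5, 9.5833, 0.6667],
 [-0.6667, 0.6667, 2]]


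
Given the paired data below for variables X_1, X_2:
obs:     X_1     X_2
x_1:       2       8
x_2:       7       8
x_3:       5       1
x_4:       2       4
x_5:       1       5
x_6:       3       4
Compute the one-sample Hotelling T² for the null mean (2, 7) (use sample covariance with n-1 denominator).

Step 1 — sample mean vector:
  mean(X_1) = (2 + 7 + 5 + 2 + 1 + 3) / 6 = 20/6 = 3.3333
  mean(X_2) = (8 + 8 + 1 + 4 + 5 + 4) / 6 = 30/6 = 5
  x̄ = (3.3333, 5),  deviation x̄ - mu_0 = (3.3333, 5) - (2, 7) = (1.3333, -2).

Step 2 — sample covariance matrix, S[i,j] = (1/(n-1)) · Σ_k (x_{k,i} - mean_i) · (x_{k,j} - mean_j), divisor n-1 = 5:
  S[X_1,X_1] = ((-1.3333)·(-1.3333) + (3.6667)·(3.6667) + (1.6667)·(1.6667) + (-1.3333)·(-1.3333) + (-2.3333)·(-2.3333) + (-0.3333)·(-0.3333)) / 5 = 25.3333/5 = 5.0667
  S[X_1,X_2] = ((-1.3333)·(3) + (3.6667)·(3) + (1.6667)·(-4) + (-1.3333)·(-1) + (-2.3333)·(0) + (-0.3333)·(-1)) / 5 = 2/5 = 0.4
  S[X_2,X_2] = ((3)·(3) + (3)·(3) + (-4)·(-4) + (-1)·(-1) + (0)·(0) + (-1)·(-1)) / 5 = 36/5 = 7.2
  S = [[5.0667, 0.4],
 [0.4, 7.2]].

Step 3 — invert S. det(S) = 5.0667·7.2 - (0.4)² = 36.32.
  S^{-1} = (1/det) · [[d, -b], [-b, a]] = [[0.1982, -0.011],
 [-0.011, 0.1395]].

Step 4 — quadratic form (x̄ - mu_0)^T · S^{-1} · (x̄ - mu_0):
  S^{-1} · (x̄ - mu_0) = (0.2863, -0.2937),
  (x̄ - mu_0)^T · [...] = (1.3333)·(0.2863) + (-2)·(-0.2937) = 0.9692.

Step 5 — scale by n: T² = 6 · 0.9692 = 5.815.

T² ≈ 5.815


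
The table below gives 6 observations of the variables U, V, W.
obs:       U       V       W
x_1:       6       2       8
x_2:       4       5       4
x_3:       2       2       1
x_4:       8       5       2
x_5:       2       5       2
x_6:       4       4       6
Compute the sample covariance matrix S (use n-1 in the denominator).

Step 1 — column means:
  mean(U) = (6 + 4 + 2 + 8 + 2 + 4) / 6 = 26/6 = 4.3333
  mean(V) = (2 + 5 + 2 + 5 + 5 + 4) / 6 = 23/6 = 3.8333
  mean(W) = (8 + 4 + 1 + 2 + 2 + 6) / 6 = 23/6 = 3.8333

Step 2 — sample covariance S[i,j] = (1/(n-1)) · Σ_k (x_{k,i} - mean_i) · (x_{k,j} - mean_j), with n-1 = 5.
  S[U,U] = ((1.6667)·(1.6667) + (-0.3333)·(-0.3333) + (-2.3333)·(-2.3333) + (3.6667)·(3.6667) + (-2.3333)·(-2.3333) + (-0.3333)·(-0.3333)) / 5 = 27.3333/5 = 5.4667
  S[U,V] = ((1.6667)·(-1.8333) + (-0.3333)·(1.1667) + (-2.3333)·(-1.8333) + (3.6667)·(1.1667) + (-2.3333)·(1.1667) + (-0.3333)·(0.1667)) / 5 = 2.3333/5 = 0.4667
  S[U,W] = ((1.6667)·(4.1667) + (-0.3333)·(0.1667) + (-2.3333)·(-2.8333) + (3.6667)·(-1.8333) + (-2.3333)·(-1.8333) + (-0.3333)·(2.1667)) / 5 = 10.3333/5 = 2.0667
  S[V,V] = ((-1.8333)·(-1.8333) + (1.1667)·(1.1667) + (-1.8333)·(-1.8333) + (1.1667)·(1.1667) + (1.1667)·(1.1667) + (0.1667)·(0.1667)) / 5 = 10.8333/5 = 2.1667
  S[V,W] = ((-1.8333)·(4.1667) + (1.1667)·(0.1667) + (-1.8333)·(-2.8333) + (1.1667)·(-1.8333) + (1.1667)·(-1.8333) + (0.1667)·(2.1667)) / 5 = -6.1667/5 = -1.2333
  S[W,W] = ((4.1667)·(4.1667) + (0.1667)·(0.1667) + (-2.8333)·(-2.8333) + (-1.8333)·(-1.8333) + (-1.8333)·(-1.8333) + (2.1667)·(2.1667)) / 5 = 36.8333/5 = 7.3667

S is symmetric (S[j,i] = S[i,j]). Assembling:

S = [[5.4667, 0.4667, 2.0667],
 [0.4667, 2.1667, -1.2333],
 [2.0667, -1.2333, 7.3667]]


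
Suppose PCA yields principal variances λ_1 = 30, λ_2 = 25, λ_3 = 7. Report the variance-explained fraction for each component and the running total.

Step 1 — total variance = trace(Sigma) = Σ λ_i = 30 + 25 + 7 = 62.

Step 2 — fraction explained by component i = λ_i / Σ λ:
  PC1: 30/62 = 0.4839
  PC2: 25/62 = 0.4032
  PC3: 7/62 = 0.1129

Step 3 — cumulative fraction after k components = (λ_1 + ... + λ_k) / Σ λ:
  k = 1: 30/62 = 0.4839
  k = 2: (30 + 25)/62 = 55/62 = 0.8871
  k = 3: (30 + 25 + 7)/62 = 62/62 = 1

Summary (fraction, with percent):

explained: PC1 0.4839 (48.39%), PC2 0.4032 (40.32%), PC3 0.1129 (11.29%);  cumulative: 0.4839, 0.8871, 1


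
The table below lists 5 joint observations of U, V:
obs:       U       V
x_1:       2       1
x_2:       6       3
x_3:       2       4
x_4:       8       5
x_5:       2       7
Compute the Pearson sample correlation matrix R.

Step 1 — column means:
  mean(U) = (2 + 6 + 2 + 8 + 2) / 5 = 20/5 = 4
  mean(V) = (1 + 3 + 4 + 5 + 7) / 5 = 20/5 = 4

Step 2 — sample variances and covariances s[i,j] = (1/(n-1)) · Σ_k (x_{k,i} - mean_i) · (x_{k,j} - mean_j), with n-1 = 4:
  s[U,U] = ((-2)·(-2) + (2)·(2) + (-2)·(-2) + (4)·(4) + (-2)·(-2)) / 4 = 32/4 = 8
  s[U,V] = ((-2)·(-3) + (2)·(-1) + (-2)·(0) + (4)·(1) + (-2)·(3)) / 4 = 2/4 = 0.5
  s[V,V] = ((-3)·(-3) + (-1)·(-1) + (0)·(0) + (1)·(1) + (3)·(3)) / 4 = 20/4 = 5
  Sample standard deviations s_i = √(s[i,i]):
  s(U) = √(8) = 2.8284
  s(V) = √(5) = 2.2361

Step 3 — r_{ij} = s_{ij} / (s_i · s_j):
  r[U,U] = 1 (diagonal).
  r[U,V] = 0.5 / (2.8284 · 2.2361) = 0.5 / 6.3246 = 0.0791
  r[V,V] = 1 (diagonal).

R is symmetric with unit diagonal. Assembling:

R = [[1, 0.0791],
 [0.0791, 1]]


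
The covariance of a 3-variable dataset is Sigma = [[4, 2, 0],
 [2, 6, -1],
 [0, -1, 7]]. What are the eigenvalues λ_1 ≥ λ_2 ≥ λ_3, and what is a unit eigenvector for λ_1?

Step 1 — characteristic polynomial p(λ) = det(λI - Sigma) = λ³ - tr·λ² + c_1·λ - det, where tr = trace, c_1 = sum of the principal 2×2 minors, det = det(Sigma):
  tr = 4 + 6 + 7 = 17,
  c_1 = (4·6 - (2)²) + (4·7 - (0)²) + (6·7 - (-1)²) = 20 + 28 + 41 = 89,
  det = 4·(6·7 - (-1)²) - (2)·((2)·7 - (-1)·(0)) + (0)·((2)·(-1) - 6·(0)) = 4·(41) - (2)·(14) + (0)·(-2) = 136.
  So p(λ) = λ³ - 17λ² + 89λ - 136.
Step 2 — look for an integer root (rational root theorem: any rational root is an integer divisor of 136). Testing λ = 8:
  p(8) = 512 - 1088 + 712 - 136 = 0  ✓
  Dividing out (λ - 8): p(λ) = (λ - 8)(λ² - 9λ + 17).
Step 3 — remaining eigenvalues from the quadratic λ² - 9λ + 17 = 0:
  Δ = 9² - 4·17 = 81 - 68 = 13,  λ = (9 ± √13)/2 = (9 ± 3.6056)/2 ≈ 6.3028 or 2.6972.
  Sorted: λ_1 = 8,  λ_2 = 6.3028,  λ_3 = 2.6972  (check: sum = 17 = tr ✓).

Step 4 — unit eigenvector for λ_1 = 8: v spans the null space of (Sigma - λ_1 I), whose rows are
  r_1 = (-4, 2, 0),  r_2 = (2, -2, -1),  r_3 = (0, -1, -1).
  v is orthogonal to every row, so take v ∝ r_1 × r_2 = ((2)·(-1) - (0)·(-2), (0)·(2) - (-4)·(-1), (-4)·(-2) - (2)·(2)) = (-2, -4, 4).
  Rescale (divide by 2; multiply by -1 so the first nonzero entry is positive): u = (1, 2, -2).
  ||u|| = √((1)² + (2)² + (-2)²) = √(9) = 3,  v_1 = u/||u|| ≈ (0.3333, 0.6667, -0.6667) (||v_1|| = 1).

λ_1 = 8,  λ_2 = 6.3028,  λ_3 = 2.6972;  v_1 ≈ (0.3333, 0.6667, -0.6667)


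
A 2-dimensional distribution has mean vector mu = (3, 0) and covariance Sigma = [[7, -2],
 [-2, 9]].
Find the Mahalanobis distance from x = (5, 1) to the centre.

Step 1 — centre the observation: (x - mu) = (2, 1).

Step 2 — invert Sigma. det(Sigma) = 7·9 - (-2)² = 59.
  Sigma^{-1} = (1/det) · [[d, -b], [-b, a]] = [[0.1525, 0.0339],
 [0.0339, 0.1186]].

Step 3 — form the quadratic (x - mu)^T · Sigma^{-1} · (x - mu):
  Sigma^{-1} · (x - mu) = (0.339, 0.1864).
  (x - mu)^T · [Sigma^{-1} · (x - mu)] = (2)·(0.339) + (1)·(0.1864) = 0.8644.

Step 4 — take square root: d = √(0.8644) ≈ 0.9297.

d(x, mu) = √(0.8644) ≈ 0.9297


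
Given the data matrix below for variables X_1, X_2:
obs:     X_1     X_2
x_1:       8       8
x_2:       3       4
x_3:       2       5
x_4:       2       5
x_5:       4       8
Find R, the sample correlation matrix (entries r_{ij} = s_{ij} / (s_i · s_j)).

Step 1 — column means:
  mean(X_1) = (8 + 3 + 2 + 2 + 4) / 5 = 19/5 = 3.8
  mean(X_2) = (8 + 4 + 5 + 5 + 8) / 5 = 30/5 = 6

Step 2 — sample variances and covariances s[i,j] = (1/(n-1)) · Σ_k (x_{k,i} - mean_i) · (x_{k,j} - mean_j), with n-1 = 4:
  s[X_1,X_1] = ((4.2)·(4.2) + (-0.8)·(-0.8) + (-1.8)·(-1.8) + (-1.8)·(-1.8) + (0.2)·(0.2)) / 4 = 24.8/4 = 6.2
  s[X_1,X_2] = ((4.2)·(2) + (-0.8)·(-2) + (-1.8)·(-1) + (-1.8)·(-1) + (0.2)·(2)) / 4 = 14/4 = 3.5
  s[X_2,X_2] = ((2)·(2) + (-2)·(-2) + (-1)·(-1) + (-1)·(-1) + (2)·(2)) / 4 = 14/4 = 3.5
  Sample standard deviations s_i = √(s[i,i]):
  s(X_1) = √(6.2) = 2.49
  s(X_2) = √(3.5) = 1.8708

Step 3 — r_{ij} = s_{ij} / (s_i · s_j):
  r[X_1,X_1] = 1 (diagonal).
  r[X_1,X_2] = 3.5 / (2.49 · 1.8708) = 3.5 / 4.6583 = 0.7513
  r[X_2,X_2] = 1 (diagonal).

R is symmetric with unit diagonal. Assembling:

R = [[1, 0.7513],
 [0.7513, 1]]


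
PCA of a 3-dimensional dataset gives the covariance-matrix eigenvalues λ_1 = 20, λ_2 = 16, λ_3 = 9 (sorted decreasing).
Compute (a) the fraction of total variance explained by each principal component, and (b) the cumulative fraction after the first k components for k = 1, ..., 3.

Step 1 — total variance = trace(Sigma) = Σ λ_i = 20 + 16 + 9 = 45.

Step 2 — fraction explained by component i = λ_i / Σ λ:
  PC1: 20/45 = 0.4444
  PC2: 16/45 = 0.3556
  PC3: 9/45 = 0.2

Step 3 — cumulative fraction after k components = (λ_1 + ... + λ_k) / Σ λ:
  k = 1: 20/45 = 0.4444
  k = 2: (20 + 16)/45 = 36/45 = 0.8
  k = 3: (20 + 16 + 9)/45 = 45/45 = 1

Summary (fraction, with percent):

explained: PC1 0.4444 (44.44%), PC2 0.3556 (35.56%), PC3 0.2 (20%);  cumulative: 0.4444, 0.8, 1


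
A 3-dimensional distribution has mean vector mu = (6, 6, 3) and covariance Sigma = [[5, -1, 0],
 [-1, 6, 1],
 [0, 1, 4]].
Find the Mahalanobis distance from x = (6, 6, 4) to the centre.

Step 1 — centre the observation: (x - mu) = (0, 0, 1).

Step 2 — invert Sigma (cofactor / det for 3×3, or solve directly):
  Sigma^{-1} = [[0.2072, 0.036, -0.009],
 [0.036, 0.1802, -0.045],
 [-0.009, -0.045, 0.2613]].

Step 3 — form the quadratic (x - mu)^T · Sigma^{-1} · (x - mu):
  Sigma^{-1} · (x - mu) = (-0.009, -0.045, 0.2613).
  (x - mu)^T · [Sigma^{-1} · (x - mu)] = (0)·(-0.009) + (0)·(-0.045) + (1)·(0.2613) = 0.2613.

Step 4 — take square root: d = √(0.2613) ≈ 0.5111.

d(x, mu) = √(0.2613) ≈ 0.5111


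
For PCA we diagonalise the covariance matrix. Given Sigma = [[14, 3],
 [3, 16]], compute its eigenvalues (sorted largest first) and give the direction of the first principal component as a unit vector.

Step 1 — characteristic polynomial of 2×2 Sigma:
  det(Sigma - λI) = λ² - trace · λ + det = 0.
  trace = 14 + 16 = 30, det = 14·16 - (3)² = 215.
Step 2 — discriminant:
  Δ = trace² - 4·det = 900 - 860 = 40.
Step 3 — eigenvalues:
  λ = (trace ± √Δ)/2 = (30 ± 6.3246)/2,
  λ_1 = 18.1623,  λ_2 = 11.8377.

Step 4 — unit eigenvector for λ_1: solve (Sigma - λ_1 I)v = 0. First row:
  (14 - 18.1623)·v_x + (3)·v_y = 0, i.e. (-4.1623)·v_x + (3)·v_y = 0,
  so v ∝ (b, λ_1 - a) = (3, 4.1623) = u.
  ||u|| = √((3)² + (4.1623)²) = √(26.3246) ≈ 5.1307,
  v_1 = u/||u|| ≈ (0.5847, 0.8112) (||v_1|| = 1).

λ_1 = 18.1623,  λ_2 = 11.8377;  v_1 ≈ (0.5847, 0.8112)


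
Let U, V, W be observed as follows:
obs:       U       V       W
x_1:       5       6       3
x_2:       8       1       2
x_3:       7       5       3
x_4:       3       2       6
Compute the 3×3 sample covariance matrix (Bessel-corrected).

Step 1 — column means:
  mean(U) = (5 + 8 + 7 + 3) / 4 = 23/4 = 5.75
  mean(V) = (6 + 1 + 5 + 2) / 4 = 14/4 = 3.5
  mean(W) = (3 + 2 + 3 + 6) / 4 = 14/4 = 3.5

Step 2 — sample covariance S[i,j] = (1/(n-1)) · Σ_k (x_{k,i} - mean_i) · (x_{k,j} - mean_j), with n-1 = 3.
  S[U,U] = ((-0.75)·(-0.75) + (2.25)·(2.25) + (1.25)·(1.25) + (-2.75)·(-2.75)) / 3 = 14.75/3 = 4.9167
  S[U,V] = ((-0.75)·(2.5) + (2.25)·(-2.5) + (1.25)·(1.5) + (-2.75)·(-1.5)) / 3 = -1.5/3 = -0.5
  S[U,W] = ((-0.75)·(-0.5) + (2.25)·(-1.5) + (1.25)·(-0.5) + (-2.75)·(2.5)) / 3 = -10.5/3 = -3.5
  S[V,V] = ((2.5)·(2.5) + (-2.5)·(-2.5) + (1.5)·(1.5) + (-1.5)·(-1.5)) / 3 = 17/3 = 5.6667
  S[V,W] = ((2.5)·(-0.5) + (-2.5)·(-1.5) + (1.5)·(-0.5) + (-1.5)·(2.5)) / 3 = -2/3 = -0.6667
  S[W,W] = ((-0.5)·(-0.5) + (-1.5)·(-1.5) + (-0.5)·(-0.5) + (2.5)·(2.5)) / 3 = 9/3 = 3

S is symmetric (S[j,i] = S[i,j]). Assembling:

S = [[4.9167, -0.5, -3.5],
 [-0.5, 5.6667, -0.6667],
 [-3.5, -0.6667, 3]]


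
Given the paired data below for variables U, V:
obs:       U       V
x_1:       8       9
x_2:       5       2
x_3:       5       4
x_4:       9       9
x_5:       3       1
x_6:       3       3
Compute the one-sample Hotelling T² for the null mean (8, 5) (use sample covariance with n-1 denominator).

Step 1 — sample mean vector:
  mean(U) = (8 + 5 + 5 + 9 + 3 + 3) / 6 = 33/6 = 5.5
  mean(V) = (9 + 2 + 4 + 9 + 1 + 3) / 6 = 28/6 = 4.6667
  x̄ = (5.5, 4.6667),  deviation x̄ - mu_0 = (5.5, 4.6667) - (8, 5) = (-2.5, -0.3333).

Step 2 — sample covariance matrix, S[i,j] = (1/(n-1)) · Σ_k (x_{k,i} - mean_i) · (x_{k,j} - mean_j), divisor n-1 = 5:
  S[U,U] = ((2.5)·(2.5) + (-0.5)·(-0.5) + (-0.5)·(-0.5) + (3.5)·(3.5) + (-2.5)·(-2.5) + (-2.5)·(-2.5)) / 5 = 31.5/5 = 6.3
  S[U,V] = ((2.5)·(4.3333) + (-0.5)·(-2.6667) + (-0.5)·(-0.6667) + (3.5)·(4.3333) + (-2.5)·(-3.6667) + (-2.5)·(-1.6667)) / 5 = 41/5 = 8.2
  S[V,V] = ((4.3333)·(4.3333) + (-2.6667)·(-2.6667) + (-0.6667)·(-0.6667) + (4.3333)·(4.3333) + (-3.6667)·(-3.6667) + (-1.6667)·(-1.6667)) / 5 = 61.3333/5 = 12.2667
  S = [[6.3, 8.2],
 [8.2, 12.2667]].

Step 3 — invert S. det(S) = 6.3·12.2667 - (8.2)² = 10.04.
  S^{-1} = (1/det) · [[d, -b], [-b, a]] = [[1.2218, -0.8167],
 [-0.8167, 0.6275]].

Step 4 — quadratic form (x̄ - mu_0)^T · S^{-1} · (x̄ - mu_0):
  S^{-1} · (x̄ - mu_0) = (-2.7822, 1.8327),
  (x̄ - mu_0)^T · [...] = (-2.5)·(-2.7822) + (-0.3333)·(1.8327) = 6.3446.

Step 5 — scale by n: T² = 6 · 6.3446 = 38.0677.

T² ≈ 38.0677


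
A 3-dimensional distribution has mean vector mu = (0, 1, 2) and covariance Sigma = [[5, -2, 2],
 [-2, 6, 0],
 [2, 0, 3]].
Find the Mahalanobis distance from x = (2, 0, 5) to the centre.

Step 1 — centre the observation: (x - mu) = (2, -1, 3).

Step 2 — invert Sigma (cofactor / det for 3×3, or solve directly):
  Sigma^{-1} = [[0.3333, 0.1111, -0.2222],
 [0.1111, 0.2037, -0.0741],
 [-0.2222, -0.0741, 0.4815]].

Step 3 — form the quadratic (x - mu)^T · Sigma^{-1} · (x - mu):
  Sigma^{-1} · (x - mu) = (-0.1111, -0.2037, 1.0741).
  (x - mu)^T · [Sigma^{-1} · (x - mu)] = (2)·(-0.1111) + (-1)·(-0.2037) + (3)·(1.0741) = 3.2037.

Step 4 — take square root: d = √(3.2037) ≈ 1.7899.

d(x, mu) = √(3.2037) ≈ 1.7899


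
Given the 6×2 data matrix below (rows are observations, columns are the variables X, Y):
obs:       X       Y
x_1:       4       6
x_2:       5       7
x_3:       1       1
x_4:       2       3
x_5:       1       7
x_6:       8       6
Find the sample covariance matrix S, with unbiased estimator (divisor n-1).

Step 1 — column means:
  mean(X) = (4 + 5 + 1 + 2 + 1 + 8) / 6 = 21/6 = 3.5
  mean(Y) = (6 + 7 + 1 + 3 + 7 + 6) / 6 = 30/6 = 5

Step 2 — sample covariance S[i,j] = (1/(n-1)) · Σ_k (x_{k,i} - mean_i) · (x_{k,j} - mean_j), with n-1 = 5.
  S[X,X] = ((0.5)·(0.5) + (1.5)·(1.5) + (-2.5)·(-2.5) + (-1.5)·(-1.5) + (-2.5)·(-2.5) + (4.5)·(4.5)) / 5 = 37.5/5 = 7.5
  S[X,Y] = ((0.5)·(1) + (1.5)·(2) + (-2.5)·(-4) + (-1.5)·(-2) + (-2.5)·(2) + (4.5)·(1)) / 5 = 16/5 = 3.2
  S[Y,Y] = ((1)·(1) + (2)·(2) + (-4)·(-4) + (-2)·(-2) + (2)·(2) + (1)·(1)) / 5 = 30/5 = 6

S is symmetric (S[j,i] = S[i,j]). Assembling:

S = [[7.5, 3.2],
 [3.2, 6]]


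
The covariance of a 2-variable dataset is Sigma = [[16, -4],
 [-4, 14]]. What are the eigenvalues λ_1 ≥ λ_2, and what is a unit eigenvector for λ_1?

Step 1 — characteristic polynomial of 2×2 Sigma:
  det(Sigma - λI) = λ² - trace · λ + det = 0.
  trace = 16 + 14 = 30, det = 16·14 - (-4)² = 208.
Step 2 — discriminant:
  Δ = trace² - 4·det = 900 - 832 = 68.
Step 3 — eigenvalues:
  λ = (trace ± √Δ)/2 = (30 ± 8.2462)/2,
  λ_1 = 19.1231,  λ_2 = 10.8769.

Step 4 — unit eigenvector for λ_1: solve (Sigma - λ_1 I)v = 0. First row:
  (16 - 19.1231)·v_x + (-4)·v_y = 0, i.e. (-3.1231)·v_x + (-4)·v_y = 0,
  so v ∝ (b, λ_1 - a) = (-4, 3.1231); multiply by -1 so the first entry is positive: u = (4, -3.1231).
  ||u|| = √((4)² + (-3.1231)²) = √(25.7538) ≈ 5.0748,
  v_1 = u/||u|| ≈ (0.7882, -0.6154) (||v_1|| = 1).

λ_1 = 19.1231,  λ_2 = 10.8769;  v_1 ≈ (0.7882, -0.6154)


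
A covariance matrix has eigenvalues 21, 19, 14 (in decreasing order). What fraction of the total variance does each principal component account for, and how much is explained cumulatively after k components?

Step 1 — total variance = trace(Sigma) = Σ λ_i = 21 + 19 + 14 = 54.

Step 2 — fraction explained by component i = λ_i / Σ λ:
  PC1: 21/54 = 0.3889
  PC2: 19/54 = 0.3519
  PC3: 14/54 = 0.2593

Step 3 — cumulative fraction after k components = (λ_1 + ... + λ_k) / Σ λ:
  k = 1: 21/54 = 0.3889
  k = 2: (21 + 19)/54 = 40/54 = 0.7407
  k = 3: (21 + 19 + 14)/54 = 54/54 = 1

Summary (fraction, with percent):

explained: PC1 0.3889 (38.89%), PC2 0.3519 (35.19%), PC3 0.2593 (25.93%);  cumulative: 0.3889, 0.7407, 1


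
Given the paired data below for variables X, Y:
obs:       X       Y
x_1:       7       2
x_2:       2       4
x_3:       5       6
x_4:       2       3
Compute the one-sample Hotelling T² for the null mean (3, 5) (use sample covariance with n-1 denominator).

Step 1 — sample mean vector:
  mean(X) = (7 + 2 + 5 + 2) / 4 = 16/4 = 4
  mean(Y) = (2 + 4 + 6 + 3) / 4 = 15/4 = 3.75
  x̄ = (4, 3.75),  deviation x̄ - mu_0 = (4, 3.75) - (3, 5) = (1, -1.25).

Step 2 — sample covariance matrix, S[i,j] = (1/(n-1)) · Σ_k (x_{k,i} - mean_i) · (x_{k,j} - mean_j), divisor n-1 = 3:
  S[X,X] = ((3)·(3) + (-2)·(-2) + (1)·(1) + (-2)·(-2)) / 3 = 18/3 = 6
  S[X,Y] = ((3)·(-1.75) + (-2)·(0.25) + (1)·(2.25) + (-2)·(-0.75)) / 3 = -2/3 = -0.6667
  S[Y,Y] = ((-1.75)·(-1.75) + (0.25)·(0.25) + (2.25)·(2.25) + (-0.75)·(-0.75)) / 3 = 8.75/3 = 2.9167
  S = [[6, -0.6667],
 [-0.6667, 2.9167]].

Step 3 — invert S. det(S) = 6·2.9167 - (-0.6667)² = 17.0556.
  S^{-1} = (1/det) · [[d, -b], [-b, a]] = [[0.171, 0.0391],
 [0.0391, 0.3518]].

Step 4 — quadratic form (x̄ - mu_0)^T · S^{-1} · (x̄ - mu_0):
  S^{-1} · (x̄ - mu_0) = (0.1221, -0.4007),
  (x̄ - mu_0)^T · [...] = (1)·(0.1221) + (-1.25)·(-0.4007) = 0.623.

Step 5 — scale by n: T² = 4 · 0.623 = 2.4919.

T² ≈ 2.4919


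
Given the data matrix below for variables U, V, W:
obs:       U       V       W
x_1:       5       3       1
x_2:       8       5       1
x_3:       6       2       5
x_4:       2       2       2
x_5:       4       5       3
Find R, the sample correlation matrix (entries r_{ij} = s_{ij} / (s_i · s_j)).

Step 1 — column means:
  mean(U) = (5 + 8 + 6 + 2 + 4) / 5 = 25/5 = 5
  mean(V) = (3 + 5 + 2 + 2 + 5) / 5 = 17/5 = 3.4
  mean(W) = (1 + 1 + 5 + 2 + 3) / 5 = 12/5 = 2.4

Step 2 — sample variances and covariances s[i,j] = (1/(n-1)) · Σ_k (x_{k,i} - mean_i) · (x_{k,j} - mean_j), with n-1 = 4:
  s[U,U] = ((0)·(0) + (3)·(3) + (1)·(1) + (-3)·(-3) + (-1)·(-1)) / 4 = 20/4 = 5
  s[U,V] = ((0)·(-0.4) + (3)·(1.6) + (1)·(-1.4) + (-3)·(-1.4) + (-1)·(1.6)) / 4 = 6/4 = 1.5
  s[U,W] = ((0)·(-1.4) + (3)·(-1.4) + (1)·(2.6) + (-3)·(-0.4) + (-1)·(0.6)) / 4 = -1/4 = -0.25
  s[V,V] = ((-0.4)·(-0.4) + (1.6)·(1.6) + (-1.4)·(-1.4) + (-1.4)·(-1.4) + (1.6)·(1.6)) / 4 = 9.2/4 = 2.3
  s[V,W] = ((-0.4)·(-1.4) + (1.6)·(-1.4) + (-1.4)·(2.6) + (-1.4)·(-0.4) + (1.6)·(0.6)) / 4 = -3.8/4 = -0.95
  s[W,W] = ((-1.4)·(-1.4) + (-1.4)·(-1.4) + (2.6)·(2.6) + (-0.4)·(-0.4) + (0.6)·(0.6)) / 4 = 11.2/4 = 2.8
  Sample standard deviations s_i = √(s[i,i]):
  s(U) = √(5) = 2.2361
  s(V) = √(2.3) = 1.5166
  s(W) = √(2.8) = 1.6733

Step 3 — r_{ij} = s_{ij} / (s_i · s_j):
  r[U,U] = 1 (diagonal).
  r[U,V] = 1.5 / (2.2361 · 1.5166) = 1.5 / 3.3912 = 0.4423
  r[U,W] = -0.25 / (2.2361 · 1.6733) = -0.25 / 3.7417 = -0.0668
  r[V,V] = 1 (diagonal).
  r[V,W] = -0.95 / (1.5166 · 1.6733) = -0.95 / 2.5377 = -0.3744
  r[W,W] = 1 (diagonal).

R is symmetric with unit diagonal. Assembling:

R = [[1, 0.4423, -0.0668],
 [0.4423, 1, -0.3744],
 [-0.0668, -0.3744, 1]]


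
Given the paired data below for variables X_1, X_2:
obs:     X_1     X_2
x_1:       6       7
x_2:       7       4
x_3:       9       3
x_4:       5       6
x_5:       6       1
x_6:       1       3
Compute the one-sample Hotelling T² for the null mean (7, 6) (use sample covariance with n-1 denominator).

Step 1 — sample mean vector:
  mean(X_1) = (6 + 7 + 9 + 5 + 6 + 1) / 6 = 34/6 = 5.6667
  mean(X_2) = (7 + 4 + 3 + 6 + 1 + 3) / 6 = 24/6 = 4
  x̄ = (5.6667, 4),  deviation x̄ - mu_0 = (5.6667, 4) - (7, 6) = (-1.3333, -2).

Step 2 — sample covariance matrix, S[i,j] = (1/(n-1)) · Σ_k (x_{k,i} - mean_i) · (x_{k,j} - mean_j), divisor n-1 = 5:
  S[X_1,X_1] = ((0.3333)·(0.3333) + (1.3333)·(1.3333) + (3.3333)·(3.3333) + (-0.6667)·(-0.6667) + (0.3333)·(0.3333) + (-4.6667)·(-4.6667)) / 5 = 35.3333/5 = 7.0667
  S[X_1,X_2] = ((0.3333)·(3) + (1.3333)·(0) + (3.3333)·(-1) + (-0.6667)·(2) + (0.3333)·(-3) + (-4.6667)·(-1)) / 5 = 0/5 = 0
  S[X_2,X_2] = ((3)·(3) + (0)·(0) + (-1)·(-1) + (2)·(2) + (-3)·(-3) + (-1)·(-1)) / 5 = 24/5 = 4.8
  S = [[7.0667, 0],
 [0, 4.8]].

Step 3 — invert S. det(S) = 7.0667·4.8 - (0)² = 33.92.
  S^{-1} = (1/det) · [[d, -b], [-b, a]] = [[0.1415, 0],
 [0, 0.2083]].

Step 4 — quadratic form (x̄ - mu_0)^T · S^{-1} · (x̄ - mu_0):
  S^{-1} · (x̄ - mu_0) = (-0.1887, -0.4167),
  (x̄ - mu_0)^T · [...] = (-1.3333)·(-0.1887) + (-2)·(-0.4167) = 1.0849.

Step 5 — scale by n: T² = 6 · 1.0849 = 6.5094.

T² ≈ 6.5094


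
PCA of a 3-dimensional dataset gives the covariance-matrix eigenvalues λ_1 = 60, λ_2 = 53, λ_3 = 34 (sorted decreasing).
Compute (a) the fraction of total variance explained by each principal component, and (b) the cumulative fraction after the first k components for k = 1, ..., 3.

Step 1 — total variance = trace(Sigma) = Σ λ_i = 60 + 53 + 34 = 147.

Step 2 — fraction explained by component i = λ_i / Σ λ:
  PC1: 60/147 = 0.4082
  PC2: 53/147 = 0.3605
  PC3: 34/147 = 0.2313

Step 3 — cumulative fraction after k components = (λ_1 + ... + λ_k) / Σ λ:
  k = 1: 60/147 = 0.4082
  k = 2: (60 + 53)/147 = 113/147 = 0.7687
  k = 3: (60 + 53 + 34)/147 = 147/147 = 1

Summary (fraction, with percent):

explained: PC1 0.4082 (40.82%), PC2 0.3605 (36.05%), PC3 0.2313 (23.13%);  cumulative: 0.4082, 0.7687, 1
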